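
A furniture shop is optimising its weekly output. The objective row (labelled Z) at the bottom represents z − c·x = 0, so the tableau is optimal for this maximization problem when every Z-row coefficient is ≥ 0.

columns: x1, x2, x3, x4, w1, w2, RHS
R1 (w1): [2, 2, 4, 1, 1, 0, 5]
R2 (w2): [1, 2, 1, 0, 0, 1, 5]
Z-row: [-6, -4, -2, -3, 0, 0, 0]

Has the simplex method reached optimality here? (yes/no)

The Z-row has a negative entry -6 in column x1, so it is not optimal.

no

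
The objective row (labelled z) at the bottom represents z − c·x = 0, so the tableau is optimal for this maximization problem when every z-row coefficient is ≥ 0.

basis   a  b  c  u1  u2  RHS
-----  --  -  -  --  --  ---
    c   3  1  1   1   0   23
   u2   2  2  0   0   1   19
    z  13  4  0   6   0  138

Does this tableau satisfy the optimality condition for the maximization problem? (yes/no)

Every z-row coefficient is ≥ 0, so the tableau is optimal.

yes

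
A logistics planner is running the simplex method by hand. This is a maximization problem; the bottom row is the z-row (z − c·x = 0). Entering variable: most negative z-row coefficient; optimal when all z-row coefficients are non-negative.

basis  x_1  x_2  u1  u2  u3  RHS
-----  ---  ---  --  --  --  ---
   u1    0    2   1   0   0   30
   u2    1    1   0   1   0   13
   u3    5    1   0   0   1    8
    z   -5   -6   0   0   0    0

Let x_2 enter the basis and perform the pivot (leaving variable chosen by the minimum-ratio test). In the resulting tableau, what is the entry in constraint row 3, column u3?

Ratio test on column x_2 — row 1: 30/2 = 15; row 2: 13/1 = 13; row 3: 8/1 = 8. Minimum is 8 at row 3 (u3 leaves); pivot element 1.
Divide row 3 by 1; eliminate column x_2 from the other rows.
In the new row 3, the u3 entry is the old entry divided by the pivot: 1/1 = 1.

1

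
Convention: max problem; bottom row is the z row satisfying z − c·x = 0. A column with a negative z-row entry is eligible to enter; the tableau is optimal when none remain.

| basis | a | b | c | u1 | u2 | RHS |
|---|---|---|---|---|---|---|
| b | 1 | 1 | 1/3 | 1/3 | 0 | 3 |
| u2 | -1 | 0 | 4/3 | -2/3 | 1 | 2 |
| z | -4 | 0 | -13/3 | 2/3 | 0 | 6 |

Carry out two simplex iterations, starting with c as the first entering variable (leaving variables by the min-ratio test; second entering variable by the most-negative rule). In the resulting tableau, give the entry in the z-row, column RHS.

Ratio test on column c — row 1: 3/(1/3) = 9; row 2: 2/(4/3) = 3/2. Minimum is 3/2 at row 2 (u2 leaves); pivot element 4/3.
Divide row 2 by 4/3; eliminate column c from the other rows.
Second iteration: most negative z-row entry is -29/4 in column a, so a enters.
Ratio test on column a — row 1: (5/2)/(5/4) = 2; row 2: entry -3/4 ≤ 0. Minimum is 2 at row 1 (b leaves); pivot element 5/4.
Divide row 1 by 5/4; eliminate column a from the other rows.
After both pivots, the entry at the z-row, column RHS is 27.

27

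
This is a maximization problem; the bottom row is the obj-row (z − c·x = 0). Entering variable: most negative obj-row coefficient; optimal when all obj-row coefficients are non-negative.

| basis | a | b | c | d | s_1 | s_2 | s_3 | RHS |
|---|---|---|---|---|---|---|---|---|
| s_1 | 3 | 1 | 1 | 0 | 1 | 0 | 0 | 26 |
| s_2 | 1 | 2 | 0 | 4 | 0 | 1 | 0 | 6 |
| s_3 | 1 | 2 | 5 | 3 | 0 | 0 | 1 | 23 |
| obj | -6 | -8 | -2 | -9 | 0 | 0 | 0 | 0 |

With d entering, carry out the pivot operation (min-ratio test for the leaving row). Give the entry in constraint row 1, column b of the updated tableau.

1

Ratio test on column d — row 1: entry 0 ≤ 0; row 2: 6/4 = 3/2; row 3: 23/3 = 23/3. Minimum is 3/2 at row 2 (s_2 leaves); pivot element 4.
Divide row 2 by 4; eliminate column d from the other rows.
Row 1 update in column b: 1 − 0·(1/2) = 1.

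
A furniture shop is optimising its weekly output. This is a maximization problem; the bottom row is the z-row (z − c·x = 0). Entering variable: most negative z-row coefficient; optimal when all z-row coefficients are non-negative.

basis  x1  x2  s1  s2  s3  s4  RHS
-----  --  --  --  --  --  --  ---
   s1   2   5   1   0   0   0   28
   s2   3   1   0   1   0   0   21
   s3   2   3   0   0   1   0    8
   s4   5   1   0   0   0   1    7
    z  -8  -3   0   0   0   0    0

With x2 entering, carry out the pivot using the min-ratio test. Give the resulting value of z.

Ratio test on column x2 — row 1: 28/5 = 28/5; row 2: 21/1 = 21; row 3: 8/3 = 8/3; row 4: 7/1 = 7. Minimum is 8/3 at row 3 (s3 leaves); pivot element 3.
Pivot on row 3; the z-row RHS becomes 0 − (-3)·(8/3) = 8.

8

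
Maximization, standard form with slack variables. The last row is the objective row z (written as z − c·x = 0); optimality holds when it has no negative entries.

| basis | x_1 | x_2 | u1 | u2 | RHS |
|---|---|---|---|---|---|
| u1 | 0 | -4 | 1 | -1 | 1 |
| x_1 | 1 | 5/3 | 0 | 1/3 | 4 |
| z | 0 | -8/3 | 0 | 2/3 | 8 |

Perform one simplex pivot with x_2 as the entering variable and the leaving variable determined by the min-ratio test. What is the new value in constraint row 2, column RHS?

12/5

Ratio test on column x_2 — row 1: entry -4 ≤ 0; row 2: 4/(5/3) = 12/5. Minimum is 12/5 at row 2 (x_1 leaves); pivot element 5/3.
Divide row 2 by 5/3; eliminate column x_2 from the other rows.
In the new row 2, the RHS entry is the old entry divided by the pivot: 4/(5/3) = 12/5.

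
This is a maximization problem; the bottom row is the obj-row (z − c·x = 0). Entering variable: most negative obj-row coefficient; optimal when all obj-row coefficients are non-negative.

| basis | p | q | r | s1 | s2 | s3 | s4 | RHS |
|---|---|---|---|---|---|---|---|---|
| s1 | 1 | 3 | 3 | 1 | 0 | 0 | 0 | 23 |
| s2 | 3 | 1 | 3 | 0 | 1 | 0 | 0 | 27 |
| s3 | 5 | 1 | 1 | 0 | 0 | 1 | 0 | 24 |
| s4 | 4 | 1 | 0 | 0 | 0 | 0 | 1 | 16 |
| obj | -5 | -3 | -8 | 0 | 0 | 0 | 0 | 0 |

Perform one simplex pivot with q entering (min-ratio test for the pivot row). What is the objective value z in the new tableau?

23

Ratio test on column q — row 1: 23/3 = 23/3; row 2: 27/1 = 27; row 3: 24/1 = 24; row 4: 16/1 = 16. Minimum is 23/3 at row 1 (s1 leaves); pivot element 3.
Pivot on row 1; the obj-row RHS becomes 0 − (-3)·(23/3) = 23.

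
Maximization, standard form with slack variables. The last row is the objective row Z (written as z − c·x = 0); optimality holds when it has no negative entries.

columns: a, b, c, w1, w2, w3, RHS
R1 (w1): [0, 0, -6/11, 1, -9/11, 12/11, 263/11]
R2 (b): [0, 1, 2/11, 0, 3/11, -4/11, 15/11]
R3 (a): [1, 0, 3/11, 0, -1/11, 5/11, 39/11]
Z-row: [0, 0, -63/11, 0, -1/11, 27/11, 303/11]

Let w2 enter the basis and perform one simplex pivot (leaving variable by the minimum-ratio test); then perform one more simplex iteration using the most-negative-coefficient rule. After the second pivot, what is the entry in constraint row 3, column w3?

Ratio test on column w2 — row 1: entry -9/11 ≤ 0; row 2: (15/11)/(3/11) = 5; row 3: entry -1/11 ≤ 0. Minimum is 5 at row 2 (b leaves); pivot element 3/11.
Divide row 2 by 3/11; eliminate column w2 from the other rows.
Second iteration: most negative Z-row entry is -17/3 in column c, so c enters.
Ratio test on column c — row 1: entry 0 ≤ 0; row 2: 5/(2/3) = 15/2; row 3: 4/(1/3) = 12. Minimum is 15/2 at row 2 (w2 leaves); pivot element 2/3.
Divide row 2 by 2/3; eliminate column c from the other rows.
After both pivots, the entry at constraint row 3, column w3 is 1.

1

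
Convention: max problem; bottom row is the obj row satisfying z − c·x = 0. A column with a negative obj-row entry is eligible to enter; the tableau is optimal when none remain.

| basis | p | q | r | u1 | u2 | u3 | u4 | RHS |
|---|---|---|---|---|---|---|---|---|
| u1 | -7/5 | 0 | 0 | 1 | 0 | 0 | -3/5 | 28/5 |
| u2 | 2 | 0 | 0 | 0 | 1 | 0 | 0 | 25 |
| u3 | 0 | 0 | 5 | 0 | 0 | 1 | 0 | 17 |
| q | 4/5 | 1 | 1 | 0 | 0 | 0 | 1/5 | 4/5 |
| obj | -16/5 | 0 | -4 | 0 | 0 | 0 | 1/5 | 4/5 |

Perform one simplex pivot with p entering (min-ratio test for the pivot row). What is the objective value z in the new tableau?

Ratio test on column p — row 1: entry -7/5 ≤ 0; row 2: 25/2 = 25/2; row 3: entry 0 ≤ 0; row 4: (4/5)/(4/5) = 1. Minimum is 1 at row 4 (q leaves); pivot element 4/5.
Pivot on row 4; the obj-row RHS becomes 4/5 − (-16/5)·1 = 4.

4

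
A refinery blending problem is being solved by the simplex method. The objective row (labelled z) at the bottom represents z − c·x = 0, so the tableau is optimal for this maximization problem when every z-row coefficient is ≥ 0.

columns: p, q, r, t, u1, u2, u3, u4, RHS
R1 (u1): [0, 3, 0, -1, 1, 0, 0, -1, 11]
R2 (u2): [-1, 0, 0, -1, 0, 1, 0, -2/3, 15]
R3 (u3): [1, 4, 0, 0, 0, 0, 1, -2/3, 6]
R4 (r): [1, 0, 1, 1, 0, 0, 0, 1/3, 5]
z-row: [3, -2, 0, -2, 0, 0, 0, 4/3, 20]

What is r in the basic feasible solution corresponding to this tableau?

5

r is basic (row 4); its value is the RHS of that row, 5.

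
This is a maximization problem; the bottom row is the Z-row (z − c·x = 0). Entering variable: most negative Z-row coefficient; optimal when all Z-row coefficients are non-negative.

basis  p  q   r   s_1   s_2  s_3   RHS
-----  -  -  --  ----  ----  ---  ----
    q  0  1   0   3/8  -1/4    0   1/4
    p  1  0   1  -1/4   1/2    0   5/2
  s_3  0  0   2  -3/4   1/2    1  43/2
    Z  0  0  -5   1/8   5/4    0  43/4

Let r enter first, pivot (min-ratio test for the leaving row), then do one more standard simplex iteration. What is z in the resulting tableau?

24

Ratio test on column r — row 1: entry 0 ≤ 0; row 2: (5/2)/1 = 5/2; row 3: (43/2)/2 = 43/4. Minimum is 5/2 at row 2 (p leaves); pivot element 1.
Pivot on row 2; the Z-row RHS becomes 43/4 − (-5)·(5/2) = 93/4.
Next entering variable (most negative Z-row entry -9/8): s_1.
Ratio test on column s_1 — row 1: (1/4)/(3/8) = 2/3; row 2: entry -1/4 ≤ 0; row 3: entry -1/4 ≤ 0. Minimum is 2/3 at row 1 (q leaves); pivot element 3/8.
After the second pivot the Z-row RHS is 93/4 − (-9/8)·(2/3) = 24.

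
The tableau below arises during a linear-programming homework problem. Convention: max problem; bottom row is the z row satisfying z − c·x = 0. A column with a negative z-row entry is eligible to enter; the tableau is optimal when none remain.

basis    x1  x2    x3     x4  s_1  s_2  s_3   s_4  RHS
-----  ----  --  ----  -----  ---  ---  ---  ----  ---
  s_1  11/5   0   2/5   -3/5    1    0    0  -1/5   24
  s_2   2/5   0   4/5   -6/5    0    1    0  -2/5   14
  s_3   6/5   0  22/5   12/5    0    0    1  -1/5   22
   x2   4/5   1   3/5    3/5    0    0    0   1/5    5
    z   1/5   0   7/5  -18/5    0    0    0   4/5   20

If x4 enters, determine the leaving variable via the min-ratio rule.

x2

Column x4 entries and ratios — s_1: -3/5 ≤ 0, skip; s_2: -6/5 ≤ 0, skip; s_3: 22/(12/5) = 55/6; x2: 5/(3/5) = 25/3.
Smallest ratio is 25/3 in the row of x2, so x2 leaves.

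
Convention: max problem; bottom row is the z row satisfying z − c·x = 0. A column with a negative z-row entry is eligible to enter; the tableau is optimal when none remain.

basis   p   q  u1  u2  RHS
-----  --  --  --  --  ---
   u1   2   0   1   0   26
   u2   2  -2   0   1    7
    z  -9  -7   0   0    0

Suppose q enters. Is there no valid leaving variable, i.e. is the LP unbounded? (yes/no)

yes

Every constraint-row entry in column q is ≤ 0, so increasing q is unbounded.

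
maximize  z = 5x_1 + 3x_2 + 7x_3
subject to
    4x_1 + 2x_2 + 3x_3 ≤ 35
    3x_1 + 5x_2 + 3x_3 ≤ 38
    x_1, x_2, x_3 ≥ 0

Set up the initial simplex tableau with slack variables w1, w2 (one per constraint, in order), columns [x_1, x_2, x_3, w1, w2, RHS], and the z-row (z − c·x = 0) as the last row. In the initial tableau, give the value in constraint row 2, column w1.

0

Slack w1 belongs to constraint 1; its column is the unit vector e_1, so the entry in row 2 is 0.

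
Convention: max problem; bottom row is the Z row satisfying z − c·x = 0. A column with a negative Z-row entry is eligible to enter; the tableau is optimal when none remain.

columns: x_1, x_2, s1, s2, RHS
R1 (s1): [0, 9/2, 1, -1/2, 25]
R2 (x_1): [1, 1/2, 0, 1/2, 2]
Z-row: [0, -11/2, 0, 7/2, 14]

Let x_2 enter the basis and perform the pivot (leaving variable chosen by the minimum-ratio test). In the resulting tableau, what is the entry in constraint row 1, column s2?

Ratio test on column x_2 — row 1: 25/(9/2) = 50/9; row 2: 2/(1/2) = 4. Minimum is 4 at row 2 (x_1 leaves); pivot element 1/2.
Divide row 2 by 1/2; eliminate column x_2 from the other rows.
Row 1 update in column s2: -1/2 − (9/2)·1 = -5.

-5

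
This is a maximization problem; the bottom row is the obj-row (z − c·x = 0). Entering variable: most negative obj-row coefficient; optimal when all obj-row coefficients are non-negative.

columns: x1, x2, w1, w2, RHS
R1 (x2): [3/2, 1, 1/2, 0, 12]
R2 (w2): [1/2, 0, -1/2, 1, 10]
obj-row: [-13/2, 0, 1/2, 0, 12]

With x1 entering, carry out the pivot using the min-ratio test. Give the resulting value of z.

64

Ratio test on column x1 — row 1: 12/(3/2) = 8; row 2: 10/(1/2) = 20. Minimum is 8 at row 1 (x2 leaves); pivot element 3/2.
Pivot on row 1; the obj-row RHS becomes 12 − (-13/2)·8 = 64.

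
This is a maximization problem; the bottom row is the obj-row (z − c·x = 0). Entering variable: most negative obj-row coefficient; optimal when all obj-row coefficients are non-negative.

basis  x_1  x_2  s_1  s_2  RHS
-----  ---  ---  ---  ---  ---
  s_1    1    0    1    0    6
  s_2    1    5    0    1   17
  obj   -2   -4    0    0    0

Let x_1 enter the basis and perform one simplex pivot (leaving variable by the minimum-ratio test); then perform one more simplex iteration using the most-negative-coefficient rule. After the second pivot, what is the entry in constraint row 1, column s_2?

Ratio test on column x_1 — row 1: 6/1 = 6; row 2: 17/1 = 17. Minimum is 6 at row 1 (s_1 leaves); pivot element 1.
Divide row 1 by 1; eliminate column x_1 from the other rows.
Second iteration: most negative obj-row entry is -4 in column x_2, so x_2 enters.
Ratio test on column x_2 — row 1: entry 0 ≤ 0; row 2: 11/5 = 11/5. Minimum is 11/5 at row 2 (s_2 leaves); pivot element 5.
Divide row 2 by 5; eliminate column x_2 from the other rows.
After both pivots, the entry at constraint row 1, column s_2 is 0.

0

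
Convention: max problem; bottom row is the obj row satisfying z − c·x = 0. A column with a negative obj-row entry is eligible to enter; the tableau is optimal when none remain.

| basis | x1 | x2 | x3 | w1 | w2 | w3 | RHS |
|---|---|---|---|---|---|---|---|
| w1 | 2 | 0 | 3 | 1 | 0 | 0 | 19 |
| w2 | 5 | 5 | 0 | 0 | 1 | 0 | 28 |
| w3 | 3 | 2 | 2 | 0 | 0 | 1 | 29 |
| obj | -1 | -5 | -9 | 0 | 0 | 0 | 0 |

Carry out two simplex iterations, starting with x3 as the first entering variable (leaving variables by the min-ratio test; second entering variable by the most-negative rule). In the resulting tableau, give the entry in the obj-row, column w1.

3

Ratio test on column x3 — row 1: 19/3 = 19/3; row 2: entry 0 ≤ 0; row 3: 29/2 = 29/2. Minimum is 19/3 at row 1 (w1 leaves); pivot element 3.
Divide row 1 by 3; eliminate column x3 from the other rows.
Second iteration: most negative obj-row entry is -5 in column x2, so x2 enters.
Ratio test on column x2 — row 1: entry 0 ≤ 0; row 2: 28/5 = 28/5; row 3: (49/3)/2 = 49/6. Minimum is 28/5 at row 2 (w2 leaves); pivot element 5.
Divide row 2 by 5; eliminate column x2 from the other rows.
After both pivots, the entry at the obj-row, column w1 is 3.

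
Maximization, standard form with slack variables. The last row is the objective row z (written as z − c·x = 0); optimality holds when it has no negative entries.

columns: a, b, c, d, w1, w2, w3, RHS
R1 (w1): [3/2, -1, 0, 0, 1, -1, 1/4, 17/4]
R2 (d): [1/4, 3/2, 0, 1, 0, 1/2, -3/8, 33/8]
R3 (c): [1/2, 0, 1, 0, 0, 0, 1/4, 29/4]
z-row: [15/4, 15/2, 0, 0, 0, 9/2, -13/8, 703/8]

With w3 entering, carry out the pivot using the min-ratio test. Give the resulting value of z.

231/2

Ratio test on column w3 — row 1: (17/4)/(1/4) = 17; row 2: entry -3/8 ≤ 0; row 3: (29/4)/(1/4) = 29. Minimum is 17 at row 1 (w1 leaves); pivot element 1/4.
Pivot on row 1; the z-row RHS becomes 703/8 − (-13/8)·17 = 231/2.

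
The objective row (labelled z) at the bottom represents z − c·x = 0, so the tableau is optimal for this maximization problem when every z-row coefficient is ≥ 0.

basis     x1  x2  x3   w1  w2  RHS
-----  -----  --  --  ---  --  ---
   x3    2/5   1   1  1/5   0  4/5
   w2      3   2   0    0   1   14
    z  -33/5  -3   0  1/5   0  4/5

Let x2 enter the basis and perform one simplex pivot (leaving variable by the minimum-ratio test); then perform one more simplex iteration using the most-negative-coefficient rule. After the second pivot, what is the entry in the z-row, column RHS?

14

Ratio test on column x2 — row 1: (4/5)/1 = 4/5; row 2: 14/2 = 7. Minimum is 4/5 at row 1 (x3 leaves); pivot element 1.
Divide row 1 by 1; eliminate column x2 from the other rows.
Second iteration: most negative z-row entry is -27/5 in column x1, so x1 enters.
Ratio test on column x1 — row 1: (4/5)/(2/5) = 2; row 2: (62/5)/(11/5) = 62/11. Minimum is 2 at row 1 (x2 leaves); pivot element 2/5.
Divide row 1 by 2/5; eliminate column x1 from the other rows.
After both pivots, the entry at the z-row, column RHS is 14.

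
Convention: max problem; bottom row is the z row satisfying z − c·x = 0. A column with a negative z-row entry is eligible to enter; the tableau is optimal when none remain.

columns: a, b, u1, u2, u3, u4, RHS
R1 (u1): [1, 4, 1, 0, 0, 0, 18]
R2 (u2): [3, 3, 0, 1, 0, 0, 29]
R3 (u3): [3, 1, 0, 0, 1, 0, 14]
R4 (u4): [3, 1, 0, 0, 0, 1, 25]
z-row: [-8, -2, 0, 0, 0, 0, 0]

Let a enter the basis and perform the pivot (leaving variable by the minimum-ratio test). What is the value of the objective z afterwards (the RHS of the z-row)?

Ratio test on column a — row 1: 18/1 = 18; row 2: 29/3 = 29/3; row 3: 14/3 = 14/3; row 4: 25/3 = 25/3. Minimum is 14/3 at row 3 (u3 leaves); pivot element 3.
Pivot on row 3; the z-row RHS becomes 0 − (-8)·(14/3) = 112/3.

112/3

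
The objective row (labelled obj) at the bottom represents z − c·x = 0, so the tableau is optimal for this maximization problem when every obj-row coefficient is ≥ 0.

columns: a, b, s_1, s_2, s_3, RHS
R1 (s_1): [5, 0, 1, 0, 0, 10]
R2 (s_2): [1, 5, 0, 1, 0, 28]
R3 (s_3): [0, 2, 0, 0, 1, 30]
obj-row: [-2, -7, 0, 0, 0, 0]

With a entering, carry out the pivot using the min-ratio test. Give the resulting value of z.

4

Ratio test on column a — row 1: 10/5 = 2; row 2: 28/1 = 28; row 3: entry 0 ≤ 0. Minimum is 2 at row 1 (s_1 leaves); pivot element 5.
Pivot on row 1; the obj-row RHS becomes 0 − (-2)·2 = 4.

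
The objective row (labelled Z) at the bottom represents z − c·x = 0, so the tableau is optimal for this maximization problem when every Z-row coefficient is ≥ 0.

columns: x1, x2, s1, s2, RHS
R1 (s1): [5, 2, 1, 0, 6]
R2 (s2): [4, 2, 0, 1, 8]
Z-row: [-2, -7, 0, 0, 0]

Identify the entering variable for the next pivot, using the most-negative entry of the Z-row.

Negative Z-row entries: x1: -2, x2: -7.
The most negative is -7 in column x2, so x2 enters.

x2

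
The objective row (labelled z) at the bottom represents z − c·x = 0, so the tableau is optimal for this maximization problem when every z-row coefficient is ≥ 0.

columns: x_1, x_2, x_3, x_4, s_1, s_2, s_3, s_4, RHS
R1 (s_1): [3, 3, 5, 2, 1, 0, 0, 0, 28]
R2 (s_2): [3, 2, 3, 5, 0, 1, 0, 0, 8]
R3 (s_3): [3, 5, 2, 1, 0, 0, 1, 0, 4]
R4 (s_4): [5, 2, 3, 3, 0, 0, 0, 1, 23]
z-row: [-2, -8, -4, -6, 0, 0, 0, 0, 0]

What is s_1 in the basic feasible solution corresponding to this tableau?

28

s_1 is basic (row 1); its value is the RHS of that row, 28.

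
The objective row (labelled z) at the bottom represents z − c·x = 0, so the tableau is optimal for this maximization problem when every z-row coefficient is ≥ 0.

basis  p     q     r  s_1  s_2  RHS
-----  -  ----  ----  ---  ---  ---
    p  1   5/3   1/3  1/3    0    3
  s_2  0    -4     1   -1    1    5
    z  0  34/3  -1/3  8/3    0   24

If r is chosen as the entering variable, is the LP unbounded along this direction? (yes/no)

Column r has positive entries in row(s) 1, 2, so the ratio test bounds it — not unbounded.

no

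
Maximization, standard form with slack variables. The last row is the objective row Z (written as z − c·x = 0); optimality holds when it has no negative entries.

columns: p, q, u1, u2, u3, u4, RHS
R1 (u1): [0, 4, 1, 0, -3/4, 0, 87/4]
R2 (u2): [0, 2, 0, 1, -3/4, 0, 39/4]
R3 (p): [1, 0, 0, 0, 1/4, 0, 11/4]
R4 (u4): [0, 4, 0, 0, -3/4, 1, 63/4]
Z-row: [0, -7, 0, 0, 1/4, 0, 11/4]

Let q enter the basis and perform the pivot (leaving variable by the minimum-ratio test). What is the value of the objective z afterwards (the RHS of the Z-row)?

485/16

Ratio test on column q — row 1: (87/4)/4 = 87/16; row 2: (39/4)/2 = 39/8; row 3: entry 0 ≤ 0; row 4: (63/4)/4 = 63/16. Minimum is 63/16 at row 4 (u4 leaves); pivot element 4.
Pivot on row 4; the Z-row RHS becomes 11/4 − (-7)·(63/16) = 485/16.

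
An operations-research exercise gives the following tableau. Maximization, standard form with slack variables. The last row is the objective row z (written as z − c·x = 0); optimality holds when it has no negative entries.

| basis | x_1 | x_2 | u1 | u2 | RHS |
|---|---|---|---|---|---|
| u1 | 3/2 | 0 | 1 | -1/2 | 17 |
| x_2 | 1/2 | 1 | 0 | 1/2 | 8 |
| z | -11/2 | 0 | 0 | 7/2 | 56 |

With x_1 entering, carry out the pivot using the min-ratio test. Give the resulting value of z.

Ratio test on column x_1 — row 1: 17/(3/2) = 34/3; row 2: 8/(1/2) = 16. Minimum is 34/3 at row 1 (u1 leaves); pivot element 3/2.
Pivot on row 1; the z-row RHS becomes 56 − (-11/2)·(34/3) = 355/3.

355/3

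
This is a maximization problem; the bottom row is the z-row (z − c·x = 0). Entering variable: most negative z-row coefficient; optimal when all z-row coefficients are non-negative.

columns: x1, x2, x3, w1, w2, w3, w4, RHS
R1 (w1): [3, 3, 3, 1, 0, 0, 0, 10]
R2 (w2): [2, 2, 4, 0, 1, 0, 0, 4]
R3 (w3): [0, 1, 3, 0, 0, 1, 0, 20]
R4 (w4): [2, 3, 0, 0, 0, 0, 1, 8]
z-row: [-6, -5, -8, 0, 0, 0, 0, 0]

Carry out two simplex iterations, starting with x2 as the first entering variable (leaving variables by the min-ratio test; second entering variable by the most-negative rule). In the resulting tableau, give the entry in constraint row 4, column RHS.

4

Ratio test on column x2 — row 1: 10/3 = 10/3; row 2: 4/2 = 2; row 3: 20/1 = 20; row 4: 8/3 = 8/3. Minimum is 2 at row 2 (w2 leaves); pivot element 2.
Divide row 2 by 2; eliminate column x2 from the other rows.
Second iteration: most negative z-row entry is -1 in column x1, so x1 enters.
Ratio test on column x1 — row 1: entry 0 ≤ 0; row 2: 2/1 = 2; row 3: entry -1 ≤ 0; row 4: entry -1 ≤ 0. Minimum is 2 at row 2 (x2 leaves); pivot element 1.
Divide row 2 by 1; eliminate column x1 from the other rows.
After both pivots, the entry at constraint row 4, column RHS is 4.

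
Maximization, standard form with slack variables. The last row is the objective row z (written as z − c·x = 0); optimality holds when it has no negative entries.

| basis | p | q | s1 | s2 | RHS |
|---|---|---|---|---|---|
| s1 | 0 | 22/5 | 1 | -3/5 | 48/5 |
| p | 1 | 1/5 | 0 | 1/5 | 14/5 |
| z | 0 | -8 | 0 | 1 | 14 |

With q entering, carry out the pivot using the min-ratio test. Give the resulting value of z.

346/11

Ratio test on column q — row 1: (48/5)/(22/5) = 24/11; row 2: (14/5)/(1/5) = 14. Minimum is 24/11 at row 1 (s1 leaves); pivot element 22/5.
Pivot on row 1; the z-row RHS becomes 14 − (-8)·(24/11) = 346/11.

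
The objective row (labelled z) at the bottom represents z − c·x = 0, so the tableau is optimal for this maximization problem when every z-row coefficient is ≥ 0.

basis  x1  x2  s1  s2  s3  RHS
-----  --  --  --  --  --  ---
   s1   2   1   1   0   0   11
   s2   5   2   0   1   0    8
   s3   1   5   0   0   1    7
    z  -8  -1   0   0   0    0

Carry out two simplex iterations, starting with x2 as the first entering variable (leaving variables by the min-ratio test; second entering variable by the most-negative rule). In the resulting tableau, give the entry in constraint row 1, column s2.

Ratio test on column x2 — row 1: 11/1 = 11; row 2: 8/2 = 4; row 3: 7/5 = 7/5. Minimum is 7/5 at row 3 (s3 leaves); pivot element 5.
Divide row 3 by 5; eliminate column x2 from the other rows.
Second iteration: most negative z-row entry is -39/5 in column x1, so x1 enters.
Ratio test on column x1 — row 1: (48/5)/(9/5) = 16/3; row 2: (26/5)/(23/5) = 26/23; row 3: (7/5)/(1/5) = 7. Minimum is 26/23 at row 2 (s2 leaves); pivot element 23/5.
Divide row 2 by 23/5; eliminate column x1 from the other rows.
After both pivots, the entry at constraint row 1, column s2 is -9/23.

-9/23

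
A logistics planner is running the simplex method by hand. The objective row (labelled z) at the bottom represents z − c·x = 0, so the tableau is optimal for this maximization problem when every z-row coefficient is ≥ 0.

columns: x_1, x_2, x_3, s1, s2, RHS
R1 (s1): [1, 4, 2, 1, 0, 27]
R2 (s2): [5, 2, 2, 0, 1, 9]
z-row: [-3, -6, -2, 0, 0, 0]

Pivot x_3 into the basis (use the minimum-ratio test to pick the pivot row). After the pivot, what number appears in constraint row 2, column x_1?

5/2

Ratio test on column x_3 — row 1: 27/2 = 27/2; row 2: 9/2 = 9/2. Minimum is 9/2 at row 2 (s2 leaves); pivot element 2.
Divide row 2 by 2; eliminate column x_3 from the other rows.
In the new row 2, the x_1 entry is the old entry divided by the pivot: 5/2 = 5/2.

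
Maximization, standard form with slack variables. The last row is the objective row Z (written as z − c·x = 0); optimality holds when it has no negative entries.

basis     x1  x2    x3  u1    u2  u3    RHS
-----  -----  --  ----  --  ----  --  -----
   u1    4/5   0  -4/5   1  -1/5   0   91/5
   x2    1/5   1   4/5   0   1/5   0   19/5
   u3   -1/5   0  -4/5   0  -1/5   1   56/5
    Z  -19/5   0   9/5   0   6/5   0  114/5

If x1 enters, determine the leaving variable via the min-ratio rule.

Column x1 entries and ratios — u1: (91/5)/(4/5) = 91/4; x2: (19/5)/(1/5) = 19; u3: -1/5 ≤ 0, skip.
Smallest ratio is 19 in the row of x2, so x2 leaves.

x2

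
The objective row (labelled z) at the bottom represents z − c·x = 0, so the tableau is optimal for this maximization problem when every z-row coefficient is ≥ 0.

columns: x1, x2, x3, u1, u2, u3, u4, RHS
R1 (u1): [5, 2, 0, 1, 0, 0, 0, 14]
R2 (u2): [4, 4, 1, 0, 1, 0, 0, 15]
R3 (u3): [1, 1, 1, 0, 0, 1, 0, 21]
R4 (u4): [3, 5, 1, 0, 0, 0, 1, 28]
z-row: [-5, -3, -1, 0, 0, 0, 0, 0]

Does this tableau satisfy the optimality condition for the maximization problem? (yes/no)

no

The z-row has a negative entry -5 in column x1, so it is not optimal.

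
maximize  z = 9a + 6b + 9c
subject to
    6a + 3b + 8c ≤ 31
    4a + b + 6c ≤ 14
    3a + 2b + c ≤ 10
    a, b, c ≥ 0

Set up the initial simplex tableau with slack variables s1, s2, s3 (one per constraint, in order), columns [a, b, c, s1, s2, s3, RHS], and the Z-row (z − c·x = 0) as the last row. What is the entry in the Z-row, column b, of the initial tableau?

-6

The Z-row carries the negated objective coefficients: the b entry is -6.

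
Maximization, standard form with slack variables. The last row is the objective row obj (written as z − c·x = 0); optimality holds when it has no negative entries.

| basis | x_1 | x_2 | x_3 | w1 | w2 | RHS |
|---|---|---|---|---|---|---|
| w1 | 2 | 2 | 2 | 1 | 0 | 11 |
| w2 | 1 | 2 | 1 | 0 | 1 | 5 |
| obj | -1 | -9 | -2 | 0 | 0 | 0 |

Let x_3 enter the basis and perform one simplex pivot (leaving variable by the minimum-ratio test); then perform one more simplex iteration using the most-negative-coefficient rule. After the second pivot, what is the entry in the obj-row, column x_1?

Ratio test on column x_3 — row 1: 11/2 = 11/2; row 2: 5/1 = 5. Minimum is 5 at row 2 (w2 leaves); pivot element 1.
Divide row 2 by 1; eliminate column x_3 from the other rows.
Second iteration: most negative obj-row entry is -5 in column x_2, so x_2 enters.
Ratio test on column x_2 — row 1: entry -2 ≤ 0; row 2: 5/2 = 5/2. Minimum is 5/2 at row 2 (x_3 leaves); pivot element 2.
Divide row 2 by 2; eliminate column x_2 from the other rows.
After both pivots, the entry at the obj-row, column x_1 is 7/2.

7/2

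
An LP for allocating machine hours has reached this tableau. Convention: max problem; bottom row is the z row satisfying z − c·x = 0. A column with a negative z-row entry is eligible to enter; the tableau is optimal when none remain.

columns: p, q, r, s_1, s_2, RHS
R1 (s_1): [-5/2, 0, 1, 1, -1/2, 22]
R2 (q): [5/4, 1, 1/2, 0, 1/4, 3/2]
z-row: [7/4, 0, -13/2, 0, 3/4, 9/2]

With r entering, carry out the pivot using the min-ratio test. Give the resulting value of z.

Ratio test on column r — row 1: 22/1 = 22; row 2: (3/2)/(1/2) = 3. Minimum is 3 at row 2 (q leaves); pivot element 1/2.
Pivot on row 2; the z-row RHS becomes 9/2 − (-13/2)·3 = 24.

24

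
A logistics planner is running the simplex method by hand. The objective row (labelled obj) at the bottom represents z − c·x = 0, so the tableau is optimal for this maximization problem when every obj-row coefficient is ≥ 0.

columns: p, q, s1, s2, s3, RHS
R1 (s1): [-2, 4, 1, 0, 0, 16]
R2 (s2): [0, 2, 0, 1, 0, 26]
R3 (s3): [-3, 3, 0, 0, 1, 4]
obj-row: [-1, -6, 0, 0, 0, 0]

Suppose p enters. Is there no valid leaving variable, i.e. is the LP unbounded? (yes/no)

Every constraint-row entry in column p is ≤ 0, so increasing p is unbounded.

yes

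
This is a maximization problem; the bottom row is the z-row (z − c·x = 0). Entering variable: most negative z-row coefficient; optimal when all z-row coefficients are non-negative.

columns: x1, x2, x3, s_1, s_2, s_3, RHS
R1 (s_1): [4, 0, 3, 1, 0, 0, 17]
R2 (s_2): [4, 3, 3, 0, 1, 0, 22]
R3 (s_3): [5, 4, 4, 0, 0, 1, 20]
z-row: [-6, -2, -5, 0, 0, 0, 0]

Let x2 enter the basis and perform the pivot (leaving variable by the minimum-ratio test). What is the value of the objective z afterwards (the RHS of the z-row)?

10

Ratio test on column x2 — row 1: entry 0 ≤ 0; row 2: 22/3 = 22/3; row 3: 20/4 = 5. Minimum is 5 at row 3 (s_3 leaves); pivot element 4.
Pivot on row 3; the z-row RHS becomes 0 − (-2)·5 = 10.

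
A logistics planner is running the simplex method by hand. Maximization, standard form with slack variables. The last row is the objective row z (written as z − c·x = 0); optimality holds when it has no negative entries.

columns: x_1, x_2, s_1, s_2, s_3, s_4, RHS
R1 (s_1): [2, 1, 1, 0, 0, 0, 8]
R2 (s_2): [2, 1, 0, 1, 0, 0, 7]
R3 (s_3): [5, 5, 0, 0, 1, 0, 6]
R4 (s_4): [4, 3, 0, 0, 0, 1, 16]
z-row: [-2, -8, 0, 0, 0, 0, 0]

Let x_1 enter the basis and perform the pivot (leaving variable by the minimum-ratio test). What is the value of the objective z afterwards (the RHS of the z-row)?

Ratio test on column x_1 — row 1: 8/2 = 4; row 2: 7/2 = 7/2; row 3: 6/5 = 6/5; row 4: 16/4 = 4. Minimum is 6/5 at row 3 (s_3 leaves); pivot element 5.
Pivot on row 3; the z-row RHS becomes 0 − (-2)·(6/5) = 12/5.

12/5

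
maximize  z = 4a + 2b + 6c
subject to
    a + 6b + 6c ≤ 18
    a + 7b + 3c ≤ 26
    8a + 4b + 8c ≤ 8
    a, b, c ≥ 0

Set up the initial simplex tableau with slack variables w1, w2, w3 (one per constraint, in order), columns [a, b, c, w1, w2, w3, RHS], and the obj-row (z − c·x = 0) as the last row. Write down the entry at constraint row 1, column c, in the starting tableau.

Constraint 1 has coefficient 6 on c.

6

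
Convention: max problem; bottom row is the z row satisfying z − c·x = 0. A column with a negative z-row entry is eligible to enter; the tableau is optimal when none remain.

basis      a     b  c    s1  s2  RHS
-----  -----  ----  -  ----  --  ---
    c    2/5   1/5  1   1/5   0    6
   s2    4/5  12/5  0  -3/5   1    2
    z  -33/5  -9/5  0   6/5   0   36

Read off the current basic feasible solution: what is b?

b is not in the basis, so in the current basic feasible solution b = 0.

0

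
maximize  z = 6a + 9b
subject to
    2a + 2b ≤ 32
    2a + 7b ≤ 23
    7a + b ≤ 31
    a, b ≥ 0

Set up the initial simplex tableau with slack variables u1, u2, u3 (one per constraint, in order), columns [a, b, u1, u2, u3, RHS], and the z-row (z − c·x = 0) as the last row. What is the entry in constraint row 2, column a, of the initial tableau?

2

Constraint 2 has coefficient 2 on a.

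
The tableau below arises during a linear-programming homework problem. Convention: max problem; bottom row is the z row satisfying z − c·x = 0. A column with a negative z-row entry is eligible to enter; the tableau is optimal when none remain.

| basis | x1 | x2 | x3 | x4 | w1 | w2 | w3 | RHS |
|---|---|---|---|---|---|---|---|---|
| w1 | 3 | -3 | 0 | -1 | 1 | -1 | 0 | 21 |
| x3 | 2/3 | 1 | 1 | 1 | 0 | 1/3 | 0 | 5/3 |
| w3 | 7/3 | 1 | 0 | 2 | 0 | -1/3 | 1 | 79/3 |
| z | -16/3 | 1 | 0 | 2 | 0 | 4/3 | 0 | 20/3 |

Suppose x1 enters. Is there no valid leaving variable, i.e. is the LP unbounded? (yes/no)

no

Column x1 has positive entries in row(s) 1, 2, 3, so the ratio test bounds it — not unbounded.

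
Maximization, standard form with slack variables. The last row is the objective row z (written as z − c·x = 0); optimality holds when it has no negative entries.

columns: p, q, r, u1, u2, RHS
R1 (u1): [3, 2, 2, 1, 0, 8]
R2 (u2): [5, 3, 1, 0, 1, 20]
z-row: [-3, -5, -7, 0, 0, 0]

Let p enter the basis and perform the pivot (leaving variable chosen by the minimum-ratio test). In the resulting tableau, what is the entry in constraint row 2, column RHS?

20/3

Ratio test on column p — row 1: 8/3 = 8/3; row 2: 20/5 = 4. Minimum is 8/3 at row 1 (u1 leaves); pivot element 3.
Divide row 1 by 3; eliminate column p from the other rows.
Row 2 update in column RHS: 20 − 5·(8/3) = 20/3.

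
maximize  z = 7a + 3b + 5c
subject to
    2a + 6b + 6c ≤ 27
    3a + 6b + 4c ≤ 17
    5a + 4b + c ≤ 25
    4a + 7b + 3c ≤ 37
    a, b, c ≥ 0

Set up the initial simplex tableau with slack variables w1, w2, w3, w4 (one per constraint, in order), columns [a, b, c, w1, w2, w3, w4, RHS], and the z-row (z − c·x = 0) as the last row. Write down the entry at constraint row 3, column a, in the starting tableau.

5

Constraint 3 has coefficient 5 on a.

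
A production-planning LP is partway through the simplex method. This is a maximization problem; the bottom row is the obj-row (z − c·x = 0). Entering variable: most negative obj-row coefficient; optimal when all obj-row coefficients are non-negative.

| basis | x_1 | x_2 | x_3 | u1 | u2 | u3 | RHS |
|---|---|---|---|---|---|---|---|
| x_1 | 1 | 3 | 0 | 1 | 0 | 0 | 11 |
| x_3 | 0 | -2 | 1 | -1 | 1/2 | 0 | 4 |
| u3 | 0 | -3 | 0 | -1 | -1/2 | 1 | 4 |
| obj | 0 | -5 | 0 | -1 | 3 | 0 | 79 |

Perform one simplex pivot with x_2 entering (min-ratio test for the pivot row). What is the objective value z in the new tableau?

292/3

Ratio test on column x_2 — row 1: 11/3 = 11/3; row 2: entry -2 ≤ 0; row 3: entry -3 ≤ 0. Minimum is 11/3 at row 1 (x_1 leaves); pivot element 3.
Pivot on row 1; the obj-row RHS becomes 79 − (-5)·(11/3) = 292/3.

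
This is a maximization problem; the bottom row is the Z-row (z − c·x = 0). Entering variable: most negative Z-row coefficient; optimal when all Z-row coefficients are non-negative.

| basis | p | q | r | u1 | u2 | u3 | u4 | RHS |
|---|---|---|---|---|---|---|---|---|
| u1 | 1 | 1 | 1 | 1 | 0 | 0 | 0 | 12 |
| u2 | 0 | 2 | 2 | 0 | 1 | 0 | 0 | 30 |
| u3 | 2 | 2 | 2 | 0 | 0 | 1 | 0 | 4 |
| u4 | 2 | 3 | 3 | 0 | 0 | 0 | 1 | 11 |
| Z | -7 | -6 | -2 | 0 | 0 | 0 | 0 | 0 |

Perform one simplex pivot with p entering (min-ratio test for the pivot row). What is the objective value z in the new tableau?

14

Ratio test on column p — row 1: 12/1 = 12; row 2: entry 0 ≤ 0; row 3: 4/2 = 2; row 4: 11/2 = 11/2. Minimum is 2 at row 3 (u3 leaves); pivot element 2.
Pivot on row 3; the Z-row RHS becomes 0 − (-7)·2 = 14.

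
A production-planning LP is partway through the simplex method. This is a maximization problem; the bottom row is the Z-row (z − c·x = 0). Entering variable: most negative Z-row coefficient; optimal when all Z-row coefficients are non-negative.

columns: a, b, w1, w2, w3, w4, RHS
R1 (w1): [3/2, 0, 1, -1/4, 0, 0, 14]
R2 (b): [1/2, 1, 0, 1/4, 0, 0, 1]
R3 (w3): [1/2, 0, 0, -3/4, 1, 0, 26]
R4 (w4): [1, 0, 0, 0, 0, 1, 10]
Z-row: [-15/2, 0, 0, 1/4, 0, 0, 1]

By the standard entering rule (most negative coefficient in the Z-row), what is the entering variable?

Negative Z-row entries: a: -15/2.
The most negative is -15/2 in column a, so a enters.

a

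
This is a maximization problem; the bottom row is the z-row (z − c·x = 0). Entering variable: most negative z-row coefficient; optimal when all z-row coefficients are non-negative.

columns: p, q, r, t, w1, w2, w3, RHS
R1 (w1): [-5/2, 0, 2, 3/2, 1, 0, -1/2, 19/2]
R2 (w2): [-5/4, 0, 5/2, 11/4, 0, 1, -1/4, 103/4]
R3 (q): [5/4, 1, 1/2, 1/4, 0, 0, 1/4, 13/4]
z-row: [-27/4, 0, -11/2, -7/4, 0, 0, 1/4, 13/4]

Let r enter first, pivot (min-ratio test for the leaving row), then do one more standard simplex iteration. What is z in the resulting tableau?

Ratio test on column r — row 1: (19/2)/2 = 19/4; row 2: (103/4)/(5/2) = 103/10; row 3: (13/4)/(1/2) = 13/2. Minimum is 19/4 at row 1 (w1 leaves); pivot element 2.
Pivot on row 1; the z-row RHS becomes 13/4 − (-11/2)·(19/4) = 235/8.
Next entering variable (most negative z-row entry -109/8): p.
Ratio test on column p — row 1: entry -5/4 ≤ 0; row 2: (111/8)/(15/8) = 37/5; row 3: (7/8)/(15/8) = 7/15. Minimum is 7/15 at row 3 (q leaves); pivot element 15/8.
After the second pivot the z-row RHS is 235/8 − (-109/8)·(7/15) = 536/15.

536/15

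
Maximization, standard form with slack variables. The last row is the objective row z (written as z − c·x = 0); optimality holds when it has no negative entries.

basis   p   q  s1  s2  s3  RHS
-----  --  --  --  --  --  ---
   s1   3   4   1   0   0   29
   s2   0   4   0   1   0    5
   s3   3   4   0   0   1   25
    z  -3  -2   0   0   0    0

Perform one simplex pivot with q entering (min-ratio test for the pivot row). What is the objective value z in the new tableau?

5/2

Ratio test on column q — row 1: 29/4 = 29/4; row 2: 5/4 = 5/4; row 3: 25/4 = 25/4. Minimum is 5/4 at row 2 (s2 leaves); pivot element 4.
Pivot on row 2; the z-row RHS becomes 0 − (-2)·(5/4) = 5/2.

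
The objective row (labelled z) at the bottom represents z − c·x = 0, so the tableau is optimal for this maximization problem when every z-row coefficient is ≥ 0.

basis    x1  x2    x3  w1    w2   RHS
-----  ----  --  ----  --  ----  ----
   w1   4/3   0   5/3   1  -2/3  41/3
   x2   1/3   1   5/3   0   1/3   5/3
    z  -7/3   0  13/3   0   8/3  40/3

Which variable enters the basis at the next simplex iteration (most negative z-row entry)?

x1

Negative z-row entries: x1: -7/3.
The most negative is -7/3 in column x1, so x1 enters.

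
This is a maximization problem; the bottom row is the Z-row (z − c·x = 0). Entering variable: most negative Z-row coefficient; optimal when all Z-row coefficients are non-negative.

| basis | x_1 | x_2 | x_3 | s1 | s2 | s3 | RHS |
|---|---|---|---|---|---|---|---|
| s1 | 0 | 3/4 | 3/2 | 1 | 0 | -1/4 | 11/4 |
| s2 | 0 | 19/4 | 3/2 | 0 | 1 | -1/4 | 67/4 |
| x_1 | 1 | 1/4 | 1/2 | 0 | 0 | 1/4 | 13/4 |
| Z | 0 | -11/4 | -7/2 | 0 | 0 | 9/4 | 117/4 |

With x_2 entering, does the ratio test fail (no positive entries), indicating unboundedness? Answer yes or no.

Column x_2 has positive entries in row(s) 1, 2, 3, so the ratio test bounds it — not unbounded.

no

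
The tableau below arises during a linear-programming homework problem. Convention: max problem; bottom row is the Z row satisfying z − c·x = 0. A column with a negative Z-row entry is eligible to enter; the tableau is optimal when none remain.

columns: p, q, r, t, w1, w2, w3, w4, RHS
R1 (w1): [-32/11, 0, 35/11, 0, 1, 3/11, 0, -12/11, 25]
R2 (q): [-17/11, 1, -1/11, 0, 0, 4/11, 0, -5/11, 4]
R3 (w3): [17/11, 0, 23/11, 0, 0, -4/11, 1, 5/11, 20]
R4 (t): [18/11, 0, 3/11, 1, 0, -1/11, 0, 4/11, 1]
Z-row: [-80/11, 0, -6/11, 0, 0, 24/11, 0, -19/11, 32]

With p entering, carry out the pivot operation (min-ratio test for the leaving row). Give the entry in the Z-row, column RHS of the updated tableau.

Ratio test on column p — row 1: entry -32/11 ≤ 0; row 2: entry -17/11 ≤ 0; row 3: 20/(17/11) = 220/17; row 4: 1/(18/11) = 11/18. Minimum is 11/18 at row 4 (t leaves); pivot element 18/11.
Divide row 4 by 18/11; eliminate column p from the other rows.
Z-row update in column RHS: 32 − (-80/11)·(11/18) = 328/9.

328/9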